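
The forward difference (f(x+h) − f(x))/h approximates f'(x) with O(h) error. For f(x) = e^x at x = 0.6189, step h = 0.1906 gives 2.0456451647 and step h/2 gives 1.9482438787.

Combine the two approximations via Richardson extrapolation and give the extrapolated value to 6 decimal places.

1.850843

The method has order 1: 2^1 = 2.
2^1*A(h/2) = 3.8964877574; minus A(h) gives 1.8508425927.
Denominator 2 − 1 = 1.
Result: 1.8508425927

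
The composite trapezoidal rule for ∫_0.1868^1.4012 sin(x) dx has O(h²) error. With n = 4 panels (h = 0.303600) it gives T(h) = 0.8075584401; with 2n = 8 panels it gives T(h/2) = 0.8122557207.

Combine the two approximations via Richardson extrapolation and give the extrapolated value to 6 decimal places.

0.813821

r = 2, so 2^r = 4.
4·0.8122557207 = 3.2490228828; subtract 0.8075584401 → 2.4414644427
Divide by 2^2 − 1 = 3.
2.4414644427 ÷ 3 = 0.8138214809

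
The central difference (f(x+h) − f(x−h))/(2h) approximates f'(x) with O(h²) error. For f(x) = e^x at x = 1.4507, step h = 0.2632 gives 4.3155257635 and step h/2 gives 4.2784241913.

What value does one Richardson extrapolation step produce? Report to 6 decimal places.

4.266057

r = 2: numerator weight 4, denominator 3.
A(h/2) − A(h) = 4.2784241913 − 4.3155257635 = -0.0371015722
Correction (A(h/2) − A(h))/(4 − 1) = (-0.0371015722)/3 = -0.0123671907
R = A(h/2) + (A(h/2) − A(h))/3 = 4.2784241913 − 0.0123671907 = 4.2660570006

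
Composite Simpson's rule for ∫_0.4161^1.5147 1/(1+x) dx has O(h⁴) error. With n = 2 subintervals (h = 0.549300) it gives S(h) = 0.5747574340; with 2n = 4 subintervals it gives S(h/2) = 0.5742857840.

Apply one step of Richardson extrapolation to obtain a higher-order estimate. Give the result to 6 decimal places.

Method order is 4; weight 2^4 = 16.
2^4·A(h/2) = 9.1885725440; minus A(h) gives 8.6138151100.
R = 8.6138151100/15 = 0.5742543407

0.574254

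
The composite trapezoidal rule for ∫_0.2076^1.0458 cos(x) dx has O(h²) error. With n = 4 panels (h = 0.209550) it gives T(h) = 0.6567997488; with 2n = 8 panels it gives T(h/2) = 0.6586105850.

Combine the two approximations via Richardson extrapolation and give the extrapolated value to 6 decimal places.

r = 2: numerator weight 4, denominator 3.
Weighted: 2.6344423400 − 0.6567997488 = 1.9776425912
Denominator 4 − 1 = 3.
1.9776425912 ÷ 3 = 0.6592141971
Correction |R − A(h/2)| = 6.036e-04; gap |A(h/2) − A(h)| = 1.811e-03.

0.659214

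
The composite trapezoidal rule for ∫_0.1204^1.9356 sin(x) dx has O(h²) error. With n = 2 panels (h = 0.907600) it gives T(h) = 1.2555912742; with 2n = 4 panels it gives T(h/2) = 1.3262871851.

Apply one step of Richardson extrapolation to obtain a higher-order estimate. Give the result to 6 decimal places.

Leading term ∝ h^2; use weight 4 = 2^2.
4*1.3262871851 = 5.3051487404; 5.3051487404 − 1.2555912742 = 4.0495574662
Extrapolated: 4.0495574662 / 3 = 1.3498524887
Gap between inputs: 7.070e-02; correction applied: +0.0235653036.

1.349852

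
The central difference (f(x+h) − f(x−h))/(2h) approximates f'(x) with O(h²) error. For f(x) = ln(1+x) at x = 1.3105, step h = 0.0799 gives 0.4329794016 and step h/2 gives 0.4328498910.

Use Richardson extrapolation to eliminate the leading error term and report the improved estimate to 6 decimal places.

0.432807

Order 2 gives 2^r = 4 and 2^r − 1 = 3.
4·0.4328498910 = 1.7313995640; subtract 0.4329794016 → 1.2984201624
Divide by 2^2 − 1 = 3.
1.2984201624 ÷ 3 = 0.4328067208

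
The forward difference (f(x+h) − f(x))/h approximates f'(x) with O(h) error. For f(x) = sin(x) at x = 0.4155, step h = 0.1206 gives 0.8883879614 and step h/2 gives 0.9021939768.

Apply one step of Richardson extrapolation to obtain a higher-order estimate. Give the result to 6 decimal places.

0.916000

Leading term ∝ h^1; use weight 2 = 2^1.
2 × 0.9021939768 = 1.8043879536; 1.8043879536 − 0.8883879614 = 0.9159999922
(2 × 0.9021939768 − 0.8883879614)/(2 − 1) = 0.9159999922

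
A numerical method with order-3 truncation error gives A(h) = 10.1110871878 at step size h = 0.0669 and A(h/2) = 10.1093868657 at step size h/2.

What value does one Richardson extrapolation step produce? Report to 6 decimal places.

Leading term ∝ h^3; use weight 8 = 2^3.
Difference of the inputs: 10.1093868657 − 10.1110871878 = -0.0017003221
Divide by 2^3 − 1 = 7: (-0.0017003221)/7 = -0.0002429032
R = 10.1093868657 − 0.0002429032 = 10.1091439625
Shift from A(h/2): −0.0002429032.

10.109144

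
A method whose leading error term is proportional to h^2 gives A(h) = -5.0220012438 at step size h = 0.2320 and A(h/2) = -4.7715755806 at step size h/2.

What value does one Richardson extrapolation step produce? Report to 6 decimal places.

r = 2, so 2^r = 4.
4 × (-4.7715755806) = -19.0863023224; (-19.0863023224) − (-5.0220012438) = -14.0643010786
Divide by 2^2 − 1 = 3.
So the Richardson estimate is -4.6881003595.

-4.688100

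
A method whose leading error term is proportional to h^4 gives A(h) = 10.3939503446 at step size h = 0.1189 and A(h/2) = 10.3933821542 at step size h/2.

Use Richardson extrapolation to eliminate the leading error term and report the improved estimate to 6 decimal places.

With r = 4 the leading error scales as h^4, so the weight is 2^4 = 16.
Top: 16(10.3933821542) − (10.3939503446) = 155.9001641226
Divide by 2^4 − 1 = 15.
155.9001641226 ÷ 15 = 10.3933442748
Shift from A(h/2): −0.0000378794.

10.393344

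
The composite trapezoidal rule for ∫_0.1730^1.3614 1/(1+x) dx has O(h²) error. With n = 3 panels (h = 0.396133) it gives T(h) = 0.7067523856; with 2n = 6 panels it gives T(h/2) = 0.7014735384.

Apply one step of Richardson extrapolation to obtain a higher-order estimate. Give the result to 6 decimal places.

r = 2: numerator weight 4, denominator 3.
4·0.7014735384 − 0.7067523856 = 2.0991417680
Divide by 2^2 − 1 = 3.
So the Richardson estimate is 0.6997139227.
Shift from A(h/2): −0.0017596157.

0.699714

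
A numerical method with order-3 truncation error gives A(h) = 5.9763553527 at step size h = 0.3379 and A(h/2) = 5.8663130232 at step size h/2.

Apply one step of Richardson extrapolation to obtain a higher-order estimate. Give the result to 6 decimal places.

Order 3 gives 2^r = 8 and 2^r − 1 = 7.
Numerator 8 × A(h/2) − A(h) = 8 × 5.8663130232 − 5.9763553527 = 40.9541488329
Divide by 2^3 − 1 = 7.
40.9541488329 ÷ 7 = 5.8505926904
Shift from A(h/2): −0.0157203328.

5.850593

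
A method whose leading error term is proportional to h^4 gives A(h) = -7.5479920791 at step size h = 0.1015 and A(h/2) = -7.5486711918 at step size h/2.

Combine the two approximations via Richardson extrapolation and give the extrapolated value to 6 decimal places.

r = 4, so 2^r = 16.
Numerator 16·A(h/2) − A(h) = 16·(-7.5486711918) − (-7.5479920791) = -113.2307469897
Denominator 16 − 1 = 15.
So the Richardson estimate is -7.5487164660.
Correction |R − A(h/2)| = 4.527e-05; gap |A(h/2) − A(h)| = 6.791e-04.

-7.548716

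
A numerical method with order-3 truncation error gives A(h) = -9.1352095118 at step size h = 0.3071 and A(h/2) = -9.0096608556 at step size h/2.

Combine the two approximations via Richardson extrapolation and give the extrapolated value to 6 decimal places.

With r = 3 the leading error scales as h^3, so the weight is 2^3 = 8.
2^3*A(h/2) = -72.0772868448; minus A(h) gives -62.9420773330.
Extrapolated: (-62.9420773330) / 7 = -8.9917253333
Gap between inputs: 1.255e-01; correction applied: +0.0179355223.

-8.991725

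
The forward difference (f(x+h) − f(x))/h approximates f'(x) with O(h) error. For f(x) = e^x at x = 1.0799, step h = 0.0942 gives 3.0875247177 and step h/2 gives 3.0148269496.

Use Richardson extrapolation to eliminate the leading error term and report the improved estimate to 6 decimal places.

r = 1: numerator weight 2, denominator 1.
Numerator 2×A(h/2) − A(h) = 2×3.0148269496 − 3.0875247177 = 2.9421291815
R = 2.9421291815/1 = 2.9421291815

2.942129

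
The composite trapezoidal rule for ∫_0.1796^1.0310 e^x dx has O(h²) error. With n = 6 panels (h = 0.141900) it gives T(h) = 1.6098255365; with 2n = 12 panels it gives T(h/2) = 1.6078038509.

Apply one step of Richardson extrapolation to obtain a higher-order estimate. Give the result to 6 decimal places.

With r = 2 the leading error scales as h^2, so the weight is 2^2 = 4.
4*1.6078038509 = 6.4312154036; 6.4312154036 − 1.6098255365 = 4.8213898671
Denominator 4 − 1 = 3.
(4*1.6078038509 − 1.6098255365)/(4 − 1) = 1.6071299557
Shift from A(h/2): −0.0006738952.

1.607130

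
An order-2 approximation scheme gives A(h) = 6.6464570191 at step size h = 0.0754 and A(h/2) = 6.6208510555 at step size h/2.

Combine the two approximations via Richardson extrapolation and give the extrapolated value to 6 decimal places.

6.612316

Error is O(h^2); halving h shrinks it by 2^2 = 4.
4×6.6208510555 = 26.4834042220; 26.4834042220 − 6.6464570191 = 19.8369472029
R = 19.8369472029/3 = 6.6123157343
Gap between inputs: 2.561e-02; correction applied: −0.0085353212.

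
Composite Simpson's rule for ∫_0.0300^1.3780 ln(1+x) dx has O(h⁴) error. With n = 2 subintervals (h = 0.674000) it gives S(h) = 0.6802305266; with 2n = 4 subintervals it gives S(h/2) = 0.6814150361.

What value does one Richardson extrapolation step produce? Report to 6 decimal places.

0.681494

Error is O(h^4); halving h shrinks it by 2^4 = 16.
Top: 16(0.6814150361) − (0.6802305266) = 10.2224100510
10.2224100510 ÷ 15 = 0.6814940034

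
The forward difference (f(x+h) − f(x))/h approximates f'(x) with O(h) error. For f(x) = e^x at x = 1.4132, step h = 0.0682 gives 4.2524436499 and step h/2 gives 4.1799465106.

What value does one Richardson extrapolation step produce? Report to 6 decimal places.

4.107449

Leading term ∝ h^1; use weight 2 = 2^1.
2·4.1799465106 = 8.3598930212; subtract 4.2524436499 → 4.1074493713
(2·4.1799465106 − 4.2524436499)/(2 − 1) = 4.1074493713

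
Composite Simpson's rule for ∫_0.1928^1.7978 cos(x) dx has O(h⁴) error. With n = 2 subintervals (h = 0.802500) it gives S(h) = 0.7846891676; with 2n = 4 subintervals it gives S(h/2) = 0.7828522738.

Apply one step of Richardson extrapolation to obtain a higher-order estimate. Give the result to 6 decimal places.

0.782730

Method order is 4; weight 2^4 = 16.
16×0.7828522738 = 12.5256363808; 12.5256363808 − 0.7846891676 = 11.7409472132
Denominator 16 − 1 = 15.
11.7409472132 ÷ 15 = 0.7827298142
Correction |R − A(h/2)| = 1.225e-04; gap |A(h/2) − A(h)| = 1.837e-03.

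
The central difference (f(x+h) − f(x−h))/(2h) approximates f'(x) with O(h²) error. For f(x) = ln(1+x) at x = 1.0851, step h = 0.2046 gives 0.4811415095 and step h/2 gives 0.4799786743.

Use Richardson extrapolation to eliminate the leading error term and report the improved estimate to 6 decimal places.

0.479591

With r = 2 the leading error scales as h^2, so the weight is 2^2 = 4.
Weighted: 1.9199146972 − 0.4811415095 = 1.4387731877
1.4387731877 ÷ 3 = 0.4795910626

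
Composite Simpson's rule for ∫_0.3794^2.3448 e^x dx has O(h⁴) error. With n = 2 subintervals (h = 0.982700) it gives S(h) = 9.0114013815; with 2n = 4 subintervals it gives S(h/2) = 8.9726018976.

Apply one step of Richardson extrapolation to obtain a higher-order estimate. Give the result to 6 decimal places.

8.970015

Leading term ∝ h^4; use weight 16 = 2^4.
Difference of the inputs: 8.9726018976 − 9.0114013815 = -0.0387994839
Divide by 2^4 − 1 = 15: (-0.0387994839)/15 = -0.0025866323
R = A(h/2) + (A(h/2) − A(h))/15 = 8.9726018976 − 0.0025866323 = 8.9700152653
Shift from A(h/2): −0.0025866323.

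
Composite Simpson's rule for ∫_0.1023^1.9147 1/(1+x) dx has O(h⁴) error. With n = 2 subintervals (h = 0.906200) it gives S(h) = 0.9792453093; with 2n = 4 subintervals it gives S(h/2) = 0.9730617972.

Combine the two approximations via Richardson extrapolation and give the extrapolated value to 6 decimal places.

0.972650

Error is O(h^4); halving h shrinks it by 2^4 = 16.
16×0.9730617972 = 15.5689887552; subtract 0.9792453093 → 14.5897434459
Denominator 16 − 1 = 15.
So the Richardson estimate is 0.9726495631.
Correction |R − A(h/2)| = 4.122e-04; gap |A(h/2) − A(h)| = 6.184e-03.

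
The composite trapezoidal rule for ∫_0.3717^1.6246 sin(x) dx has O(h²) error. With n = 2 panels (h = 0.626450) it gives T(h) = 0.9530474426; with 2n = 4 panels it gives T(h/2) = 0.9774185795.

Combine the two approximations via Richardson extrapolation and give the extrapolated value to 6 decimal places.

0.985542

With r = 2 the leading error scales as h^2, so the weight is 2^2 = 4.
4 × 0.9774185795 = 3.9096743180; subtract 0.9530474426 → 2.9566268754
Denominator 4 − 1 = 3.
(4 × 0.9774185795 − 0.9530474426)/(4 − 1) = 0.9855422918
Shift from A(h/2): +0.0081237123.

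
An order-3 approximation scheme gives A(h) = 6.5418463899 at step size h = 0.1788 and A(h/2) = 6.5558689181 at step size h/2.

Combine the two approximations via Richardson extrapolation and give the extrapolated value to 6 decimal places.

r = 3, so 2^r = 8.
Numerator 8*A(h/2) − A(h) = 8*6.5558689181 − 6.5418463899 = 45.9051049549
(8*6.5558689181 − 6.5418463899)/(8 − 1) = 6.5578721364

6.557872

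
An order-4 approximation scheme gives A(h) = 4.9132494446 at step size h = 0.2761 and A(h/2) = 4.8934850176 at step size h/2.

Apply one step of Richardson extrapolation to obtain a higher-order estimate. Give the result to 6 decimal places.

r = 4: numerator weight 16, denominator 15.
Top: 16(4.8934850176) − (4.9132494446) = 73.3825108370
Divide by 2^4 − 1 = 15.
So the Richardson estimate is 4.8921673891.

4.892167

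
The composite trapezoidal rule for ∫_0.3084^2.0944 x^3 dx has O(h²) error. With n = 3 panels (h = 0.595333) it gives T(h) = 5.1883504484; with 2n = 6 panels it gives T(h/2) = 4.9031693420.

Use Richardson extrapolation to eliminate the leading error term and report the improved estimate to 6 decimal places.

4.808109

r = 2, so 2^r = 4.
Weighted: 19.6126773680 − 5.1883504484 = 14.4243269196
Divide by 2^2 − 1 = 3.
R = 14.4243269196/3 = 4.8081089732
Gap between inputs: 2.852e-01; correction applied: −0.0950603688.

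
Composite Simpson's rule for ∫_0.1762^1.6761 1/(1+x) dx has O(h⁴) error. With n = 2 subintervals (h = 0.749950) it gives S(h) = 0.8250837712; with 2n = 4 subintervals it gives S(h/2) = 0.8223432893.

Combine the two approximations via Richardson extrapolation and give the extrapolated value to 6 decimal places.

r = 4, so 2^r = 16.
16*0.8223432893 = 13.1574926288; 13.1574926288 − 0.8250837712 = 12.3324088576
(16*0.8223432893 − 0.8250837712)/(16 − 1) = 0.8221605905

0.822161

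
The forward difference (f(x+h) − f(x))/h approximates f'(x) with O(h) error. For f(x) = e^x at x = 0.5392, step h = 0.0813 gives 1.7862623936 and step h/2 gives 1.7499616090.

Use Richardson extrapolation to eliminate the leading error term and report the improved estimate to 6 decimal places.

1.713661

With r = 1 the leading error scales as h^1, so the weight is 2^1 = 2.
Difference of the inputs: 1.7499616090 − 1.7862623936 = -0.0363007846
Correction (A(h/2) − A(h))/(2 − 1) = (-0.0363007846)/1 = -0.0363007846
R = 1.7499616090 − 0.0363007846 = 1.7136608244
Gap between inputs: 3.630e-02; correction applied: −0.0363007846.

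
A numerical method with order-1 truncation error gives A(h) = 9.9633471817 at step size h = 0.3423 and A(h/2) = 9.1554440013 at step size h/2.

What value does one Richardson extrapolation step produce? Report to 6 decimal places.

8.347541

The method has order 1: 2^1 = 2.
Difference of the inputs: 9.1554440013 − 9.9633471817 = -0.8079031804
Correction (A(h/2) − A(h))/(2 − 1) = (-0.8079031804)/1 = -0.8079031804
R = 9.1554440013 − 0.8079031804 = 8.3475408209
Correction |R − A(h/2)| = 8.079e-01; gap |A(h/2) − A(h)| = 8.079e-01.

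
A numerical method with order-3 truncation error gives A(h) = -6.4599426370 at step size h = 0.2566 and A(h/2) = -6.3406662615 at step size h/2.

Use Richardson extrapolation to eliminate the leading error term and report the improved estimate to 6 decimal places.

Leading term ∝ h^3; use weight 8 = 2^3.
8*(-6.3406662615) = -50.7253300920; (-50.7253300920) − (-6.4599426370) = -44.2653874550
(8*(-6.3406662615) − (-6.4599426370))/(8 − 1) = -6.3236267793

-6.323627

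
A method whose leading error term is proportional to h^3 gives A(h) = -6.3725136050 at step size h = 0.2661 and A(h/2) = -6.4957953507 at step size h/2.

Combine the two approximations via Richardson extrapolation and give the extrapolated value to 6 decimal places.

-6.513407

With r = 3 the leading error scales as h^3, so the weight is 2^3 = 8.
Weighted: (-51.9663628056) − (-6.3725136050) = -45.5938492006
(-45.5938492006) ÷ 7 = -6.5134070287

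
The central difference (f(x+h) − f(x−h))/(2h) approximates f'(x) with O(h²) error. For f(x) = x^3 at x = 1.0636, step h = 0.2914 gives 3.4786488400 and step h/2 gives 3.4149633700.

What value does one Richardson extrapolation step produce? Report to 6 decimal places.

3.393735

r = 2, so 2^r = 4.
A(h/2) − A(h) = 3.4149633700 − 3.4786488400 = -0.0636854700
Divide by 2^2 − 1 = 3: (-0.0636854700)/3 = -0.0212284900
R = A(h/2) + (A(h/2) − A(h))/3 = 3.4149633700 − 0.0212284900 = 3.3937348800
Gap between inputs: 6.369e-02; correction applied: −0.0212284900.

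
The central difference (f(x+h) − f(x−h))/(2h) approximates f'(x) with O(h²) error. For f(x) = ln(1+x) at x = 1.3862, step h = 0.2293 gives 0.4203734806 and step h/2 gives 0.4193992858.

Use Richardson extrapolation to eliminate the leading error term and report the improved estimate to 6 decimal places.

r = 2: numerator weight 4, denominator 3.
Weighted: 1.6775971432 − 0.4203734806 = 1.2572236626
1.2572236626 ÷ 3 = 0.4190745542

0.419075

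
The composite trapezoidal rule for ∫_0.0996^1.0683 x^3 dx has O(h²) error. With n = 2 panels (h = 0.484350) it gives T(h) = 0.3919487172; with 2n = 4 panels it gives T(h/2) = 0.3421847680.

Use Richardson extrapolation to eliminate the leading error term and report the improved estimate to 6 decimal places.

0.325597

Error is O(h^2); halving h shrinks it by 2^2 = 4.
A(h/2) − A(h) = 0.3421847680 − 0.3919487172 = -0.0497639492
Divide by 2^2 − 1 = 3: (-0.0497639492)/3 = -0.0165879831
R = 0.3421847680 − 0.0165879831 = 0.3255967849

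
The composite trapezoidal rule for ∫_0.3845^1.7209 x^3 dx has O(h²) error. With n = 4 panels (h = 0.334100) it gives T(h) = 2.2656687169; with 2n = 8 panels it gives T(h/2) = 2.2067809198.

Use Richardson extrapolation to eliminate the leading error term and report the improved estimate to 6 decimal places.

Order 2 gives 2^r = 4 and 2^r − 1 = 3.
4*2.2067809198 = 8.8271236792; 8.8271236792 − 2.2656687169 = 6.5614549623
Denominator 4 − 1 = 3.
(4*2.2067809198 − 2.2656687169)/(4 − 1) = 2.1871516541

2.187152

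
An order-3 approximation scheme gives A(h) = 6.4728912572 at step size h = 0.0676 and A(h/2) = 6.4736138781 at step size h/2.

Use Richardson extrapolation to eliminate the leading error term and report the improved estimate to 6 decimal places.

6.473717

r = 3, so 2^r = 8.
Top: 8(6.4736138781) − (6.4728912572) = 45.3160197676
(8*6.4736138781 − 6.4728912572)/(8 − 1) = 6.4737171097
Gap between inputs: 7.226e-04; correction applied: +0.0001032316.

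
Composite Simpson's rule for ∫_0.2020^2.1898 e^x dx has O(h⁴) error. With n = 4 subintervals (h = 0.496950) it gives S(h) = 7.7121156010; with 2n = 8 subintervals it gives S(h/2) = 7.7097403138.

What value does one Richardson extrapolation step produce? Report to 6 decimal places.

7.709582

Method order is 4; weight 2^4 = 16.
A(h/2) − A(h) = 7.7097403138 − 7.7121156010 = -0.0023752872
Divide by 2^4 − 1 = 15: (-0.0023752872)/15 = -0.0001583525
R = 7.7097403138 − 0.0001583525 = 7.7095819613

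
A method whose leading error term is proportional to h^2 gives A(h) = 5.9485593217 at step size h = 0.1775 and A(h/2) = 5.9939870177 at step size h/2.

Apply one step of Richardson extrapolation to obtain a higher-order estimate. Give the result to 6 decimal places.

6.009130

r = 2, so 2^r = 4.
Top: 4(5.9939870177) − (5.9485593217) = 18.0273887491
Denominator 4 − 1 = 3.
Result: 6.0091295830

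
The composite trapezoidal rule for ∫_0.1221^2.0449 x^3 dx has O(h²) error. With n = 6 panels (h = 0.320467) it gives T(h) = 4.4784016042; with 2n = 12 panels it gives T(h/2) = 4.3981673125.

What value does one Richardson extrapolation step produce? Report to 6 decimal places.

r = 2, so 2^r = 4.
4 × 4.3981673125 = 17.5926692500; 17.5926692500 − 4.4784016042 = 13.1142676458
Denominator 4 − 1 = 3.
So the Richardson estimate is 4.3714225486.
Shift from A(h/2): −0.0267447639.

4.371423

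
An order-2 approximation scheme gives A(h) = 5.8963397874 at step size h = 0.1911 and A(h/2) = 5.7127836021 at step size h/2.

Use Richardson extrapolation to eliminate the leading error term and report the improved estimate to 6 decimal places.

5.651598

With r = 2 the leading error scales as h^2, so the weight is 2^2 = 4.
Numerator 4×A(h/2) − A(h) = 4×5.7127836021 − 5.8963397874 = 16.9547946210
R = 16.9547946210/3 = 5.6515982070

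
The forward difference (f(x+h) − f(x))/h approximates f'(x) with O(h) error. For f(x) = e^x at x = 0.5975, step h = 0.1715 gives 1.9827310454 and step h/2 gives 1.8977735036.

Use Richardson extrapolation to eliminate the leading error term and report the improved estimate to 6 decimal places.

Order 1 gives 2^r = 2 and 2^r − 1 = 1.
A(h/2) − A(h) = 1.8977735036 − 1.9827310454 = -0.0849575418
Divide by 2^1 − 1 = 1: (-0.0849575418)/1 = -0.0849575418
R = A(h/2) + (A(h/2) − A(h))/1 = 1.8977735036 − 0.0849575418 = 1.8128159618
Shift from A(h/2): −0.0849575418.

1.812816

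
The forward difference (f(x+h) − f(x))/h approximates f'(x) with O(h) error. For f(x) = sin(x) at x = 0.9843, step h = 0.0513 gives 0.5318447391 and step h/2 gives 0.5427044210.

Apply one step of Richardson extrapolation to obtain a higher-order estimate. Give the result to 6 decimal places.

0.553564

r = 1, so 2^r = 2.
Weighted: 1.0854088420 − 0.5318447391 = 0.5535641029
Denominator 2 − 1 = 1.
Result: 0.5535641029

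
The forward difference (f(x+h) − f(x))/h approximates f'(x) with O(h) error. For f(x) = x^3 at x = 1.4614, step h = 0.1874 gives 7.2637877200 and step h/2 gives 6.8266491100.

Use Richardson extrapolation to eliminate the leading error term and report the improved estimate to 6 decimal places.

6.389511

The method has order 1: 2^1 = 2.
A(h/2) − A(h) = 6.8266491100 − 7.2637877200 = -0.4371386100
Correction (A(h/2) − A(h))/(2 − 1) = (-0.4371386100)/1 = -0.4371386100
R = 6.8266491100 − 0.4371386100 = 6.3895105000
Gap between inputs: 4.371e-01; correction applied: −0.4371386100.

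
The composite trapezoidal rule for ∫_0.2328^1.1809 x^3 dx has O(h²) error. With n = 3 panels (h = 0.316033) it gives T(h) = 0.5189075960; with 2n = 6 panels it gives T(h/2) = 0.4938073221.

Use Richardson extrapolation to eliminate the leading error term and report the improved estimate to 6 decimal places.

Error is O(h^2); halving h shrinks it by 2^2 = 4.
4·0.4938073221 = 1.9752292884; 1.9752292884 − 0.5189075960 = 1.4563216924
Denominator 4 − 1 = 3.
Extrapolated: 1.4563216924 / 3 = 0.4854405641
Correction |R − A(h/2)| = 8.367e-03; gap |A(h/2) − A(h)| = 2.510e-02.

0.485441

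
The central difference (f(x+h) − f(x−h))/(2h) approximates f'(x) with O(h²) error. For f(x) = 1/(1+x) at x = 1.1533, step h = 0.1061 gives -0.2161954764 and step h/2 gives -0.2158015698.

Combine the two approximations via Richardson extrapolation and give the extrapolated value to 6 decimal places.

-0.215670

The method has order 2: 2^2 = 4.
Difference of the inputs: -0.2158015698 − (-0.2161954764) = 0.0003939066
Correction (A(h/2) − A(h))/(4 − 1) = 0.0003939066/3 = 0.0001313022
R = A(h/2) + (A(h/2) − A(h))/3 = -0.2158015698 + 0.0001313022 = -0.2156702676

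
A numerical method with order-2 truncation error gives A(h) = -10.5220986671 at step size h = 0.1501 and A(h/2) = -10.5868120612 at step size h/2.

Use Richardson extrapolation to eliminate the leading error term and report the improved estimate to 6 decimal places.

-10.608383

The method has order 2: 2^2 = 4.
Numerator 4*A(h/2) − A(h) = 4*(-10.5868120612) − (-10.5220986671) = -31.8251495777
(4*(-10.5868120612) − (-10.5220986671))/(4 − 1) = -10.6083831926
Gap between inputs: 6.471e-02; correction applied: −0.0215711314.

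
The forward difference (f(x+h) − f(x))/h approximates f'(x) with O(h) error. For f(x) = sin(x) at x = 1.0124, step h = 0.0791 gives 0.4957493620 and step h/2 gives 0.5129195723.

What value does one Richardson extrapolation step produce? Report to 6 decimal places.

0.530090

With r = 1 the leading error scales as h^1, so the weight is 2^1 = 2.
2^1 × A(h/2) = 1.0258391446; minus A(h) gives 0.5300897826.
Denominator 2 − 1 = 1.
0.5300897826 ÷ 1 = 0.5300897826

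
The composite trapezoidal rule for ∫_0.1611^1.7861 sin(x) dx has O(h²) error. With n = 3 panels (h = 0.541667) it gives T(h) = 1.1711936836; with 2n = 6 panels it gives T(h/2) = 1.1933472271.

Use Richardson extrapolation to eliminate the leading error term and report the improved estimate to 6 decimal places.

1.200732

r = 2: numerator weight 4, denominator 3.
2^2 × A(h/2) = 4.7733889084; minus A(h) gives 3.6021952248.
Divide by 2^2 − 1 = 3.
R = 3.6021952248/3 = 1.2007317416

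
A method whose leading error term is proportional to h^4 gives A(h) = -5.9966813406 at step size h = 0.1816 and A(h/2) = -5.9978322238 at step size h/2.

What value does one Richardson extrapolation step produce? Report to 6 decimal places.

r = 4: numerator weight 16, denominator 15.
16×(-5.9978322238) = -95.9653155808; (-95.9653155808) − (-5.9966813406) = -89.9686342402
Extrapolated: (-89.9686342402) / 15 = -5.9979089493

-5.997909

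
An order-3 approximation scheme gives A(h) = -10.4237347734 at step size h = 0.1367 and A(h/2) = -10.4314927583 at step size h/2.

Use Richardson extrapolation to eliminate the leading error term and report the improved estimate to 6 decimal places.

Method order is 3; weight 2^3 = 8.
Top: 8(-10.4314927583) − (-10.4237347734) = -73.0282072930
R = (-73.0282072930)/7 = -10.4326010419

-10.432601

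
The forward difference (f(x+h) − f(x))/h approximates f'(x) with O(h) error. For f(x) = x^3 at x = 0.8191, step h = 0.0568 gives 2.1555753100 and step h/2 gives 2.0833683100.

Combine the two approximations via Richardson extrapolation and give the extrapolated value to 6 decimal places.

2.011161

Method order is 1; weight 2^1 = 2.
2^1·A(h/2) = 4.1667366200; minus A(h) gives 2.0111613100.
Extrapolated: 2.0111613100 / 1 = 2.0111613100
Shift from A(h/2): −0.0722070000.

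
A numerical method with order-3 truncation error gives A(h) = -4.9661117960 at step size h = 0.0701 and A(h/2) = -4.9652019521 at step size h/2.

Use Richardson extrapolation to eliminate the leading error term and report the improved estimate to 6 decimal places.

r = 3, so 2^r = 8.
2^3 × A(h/2) = -39.7216156168; minus A(h) gives -34.7555038208.
(8 × (-4.9652019521) − (-4.9661117960))/(8 − 1) = -4.9650719744

-4.965072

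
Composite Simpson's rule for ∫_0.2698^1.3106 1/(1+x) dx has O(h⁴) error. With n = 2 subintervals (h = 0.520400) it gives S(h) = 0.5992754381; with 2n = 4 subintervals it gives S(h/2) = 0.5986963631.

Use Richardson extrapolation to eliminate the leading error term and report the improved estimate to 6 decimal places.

0.598658

Order 4 gives 2^r = 16 and 2^r − 1 = 15.
16*0.5986963631 − 0.5992754381 = 8.9798663715
Divide by 2^4 − 1 = 15.
So the Richardson estimate is 0.5986577581.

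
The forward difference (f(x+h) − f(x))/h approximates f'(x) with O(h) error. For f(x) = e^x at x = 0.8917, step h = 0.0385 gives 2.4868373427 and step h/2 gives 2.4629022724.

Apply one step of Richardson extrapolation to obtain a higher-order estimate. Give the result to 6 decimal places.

Leading term ∝ h^1; use weight 2 = 2^1.
Top: 2(2.4629022724) − (2.4868373427) = 2.4389672021
Divide by 2^1 − 1 = 1.
(2×2.4629022724 − 2.4868373427)/(2 − 1) = 2.4389672021

2.438967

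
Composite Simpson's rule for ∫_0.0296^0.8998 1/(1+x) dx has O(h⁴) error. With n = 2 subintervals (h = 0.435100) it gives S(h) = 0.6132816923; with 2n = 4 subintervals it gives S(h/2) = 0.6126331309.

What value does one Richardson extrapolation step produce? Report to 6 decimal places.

0.612590

Leading term ∝ h^4; use weight 16 = 2^4.
Difference of the inputs: 0.6126331309 − 0.6132816923 = -0.0006485614
Correction (A(h/2) − A(h))/(16 − 1) = (-0.0006485614)/15 = -0.0000432374
R = A(h/2) + (A(h/2) − A(h))/15 = 0.6126331309 − 0.0000432374 = 0.6125898935
Shift from A(h/2): −0.0000432374.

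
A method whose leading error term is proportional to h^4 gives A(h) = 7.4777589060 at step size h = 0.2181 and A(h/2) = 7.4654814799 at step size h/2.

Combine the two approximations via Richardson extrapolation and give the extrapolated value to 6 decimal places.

7.464663

With r = 4 the leading error scales as h^4, so the weight is 2^4 = 16.
16×7.4654814799 = 119.4477036784; subtract 7.4777589060 → 111.9699447724
Divide by 2^4 − 1 = 15.
Extrapolated: 111.9699447724 / 15 = 7.4646629848
Correction |R − A(h/2)| = 8.185e-04; gap |A(h/2) − A(h)| = 1.228e-02.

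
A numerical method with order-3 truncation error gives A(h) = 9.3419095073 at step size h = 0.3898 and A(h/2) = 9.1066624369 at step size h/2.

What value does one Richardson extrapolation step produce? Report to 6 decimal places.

9.073056

The method has order 3: 2^3 = 8.
8·9.1066624369 = 72.8532994952; 72.8532994952 − 9.3419095073 = 63.5113899879
Divide by 2^3 − 1 = 7.
63.5113899879 ÷ 7 = 9.0730557126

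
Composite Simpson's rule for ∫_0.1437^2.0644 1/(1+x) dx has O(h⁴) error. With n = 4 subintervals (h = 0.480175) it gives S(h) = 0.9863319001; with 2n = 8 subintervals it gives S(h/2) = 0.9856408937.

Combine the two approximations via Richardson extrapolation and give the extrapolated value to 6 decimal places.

Leading term ∝ h^4; use weight 16 = 2^4.
16*0.9856408937 = 15.7702542992; 15.7702542992 − 0.9863319001 = 14.7839223991
Extrapolated: 14.7839223991 / 15 = 0.9855948266
Gap between inputs: 6.910e-04; correction applied: −0.0000460671.

0.985595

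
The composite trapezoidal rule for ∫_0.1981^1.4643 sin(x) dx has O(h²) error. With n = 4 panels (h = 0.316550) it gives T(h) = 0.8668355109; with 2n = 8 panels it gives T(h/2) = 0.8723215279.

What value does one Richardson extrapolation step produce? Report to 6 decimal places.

Method order is 2; weight 2^2 = 4.
4*0.8723215279 = 3.4892861116; subtract 0.8668355109 → 2.6224506007
Divide by 2^2 − 1 = 3.
(4*0.8723215279 − 0.8668355109)/(4 − 1) = 0.8741502002

0.874150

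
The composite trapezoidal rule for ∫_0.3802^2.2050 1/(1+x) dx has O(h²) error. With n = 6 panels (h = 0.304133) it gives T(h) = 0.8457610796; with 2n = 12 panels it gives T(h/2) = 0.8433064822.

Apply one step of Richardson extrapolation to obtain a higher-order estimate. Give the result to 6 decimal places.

With r = 2 the leading error scales as h^2, so the weight is 2^2 = 4.
4 × 0.8433064822 = 3.3732259288; subtract 0.8457610796 → 2.5274648492
2.5274648492 ÷ 3 = 0.8424882831
Gap between inputs: 2.455e-03; correction applied: −0.0008181991.

0.842488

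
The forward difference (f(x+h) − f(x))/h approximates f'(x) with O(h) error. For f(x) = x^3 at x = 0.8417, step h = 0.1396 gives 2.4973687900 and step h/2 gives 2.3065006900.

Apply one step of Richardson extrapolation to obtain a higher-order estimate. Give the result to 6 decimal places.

r = 1, so 2^r = 2.
2*2.3065006900 = 4.6130013800; 4.6130013800 − 2.4973687900 = 2.1156325900
Divide by 2^1 − 1 = 1.
So the Richardson estimate is 2.1156325900.

2.115633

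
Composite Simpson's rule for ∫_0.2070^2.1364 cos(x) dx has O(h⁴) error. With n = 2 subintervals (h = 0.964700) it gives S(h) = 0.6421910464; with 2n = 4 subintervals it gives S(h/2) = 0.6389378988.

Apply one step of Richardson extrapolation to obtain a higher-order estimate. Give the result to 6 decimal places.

0.638721

r = 4: numerator weight 16, denominator 15.
16 × 0.6389378988 = 10.2230063808; 10.2230063808 − 0.6421910464 = 9.5808153344
Extrapolated: 9.5808153344 / 15 = 0.6387210223
Gap between inputs: 3.253e-03; correction applied: −0.0002168765.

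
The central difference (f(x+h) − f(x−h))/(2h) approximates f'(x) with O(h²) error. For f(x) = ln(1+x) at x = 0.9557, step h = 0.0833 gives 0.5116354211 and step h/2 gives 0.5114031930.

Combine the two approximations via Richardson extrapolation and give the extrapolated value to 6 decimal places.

0.511326

Error is O(h^2); halving h shrinks it by 2^2 = 4.
Difference of the inputs: 0.5114031930 − 0.5116354211 = -0.0002322281
Divide by 2^2 − 1 = 3: (-0.0002322281)/3 = -0.0000774094
R = 0.5114031930 − 0.0000774094 = 0.5113257836
Gap between inputs: 2.322e-04; correction applied: −0.0000774094.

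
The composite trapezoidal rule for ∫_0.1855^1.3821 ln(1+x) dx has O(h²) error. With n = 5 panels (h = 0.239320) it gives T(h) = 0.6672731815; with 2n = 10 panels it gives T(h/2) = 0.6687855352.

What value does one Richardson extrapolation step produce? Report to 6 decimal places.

0.669290

The method has order 2: 2^2 = 4.
A(h/2) − A(h) = 0.6687855352 − 0.6672731815 = 0.0015123537
Correction (A(h/2) − A(h))/(4 − 1) = 0.0015123537/3 = 0.0005041179
R = A(h/2) + (A(h/2) − A(h))/3 = 0.6687855352 + 0.0005041179 = 0.6692896531
Shift from A(h/2): +0.0005041179.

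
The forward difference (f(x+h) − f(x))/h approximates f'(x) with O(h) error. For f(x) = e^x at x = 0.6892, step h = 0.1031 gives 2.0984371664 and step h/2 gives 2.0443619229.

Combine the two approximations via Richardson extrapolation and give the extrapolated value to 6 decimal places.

1.990287

The method has order 1: 2^1 = 2.
A(h/2) − A(h) = 2.0443619229 − 2.0984371664 = -0.0540752435
Divide by 2^1 − 1 = 1: (-0.0540752435)/1 = -0.0540752435
R = A(h/2) + (A(h/2) − A(h))/1 = 2.0443619229 − 0.0540752435 = 1.9902866794
Correction |R − A(h/2)| = 5.408e-02; gap |A(h/2) − A(h)| = 5.408e-02.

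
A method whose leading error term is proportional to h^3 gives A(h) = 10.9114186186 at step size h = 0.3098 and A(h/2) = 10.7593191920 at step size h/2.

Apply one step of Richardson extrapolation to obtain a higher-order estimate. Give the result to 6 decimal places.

r = 3: numerator weight 8, denominator 7.
Weighted: 86.0745535360 − 10.9114186186 = 75.1631349174
R = 75.1631349174/7 = 10.7375907025
Gap between inputs: 1.521e-01; correction applied: −0.0217284895.

10.737591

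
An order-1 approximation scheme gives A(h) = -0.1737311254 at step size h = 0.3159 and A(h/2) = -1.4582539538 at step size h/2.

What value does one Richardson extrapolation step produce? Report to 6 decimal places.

Leading term ∝ h^1; use weight 2 = 2^1.
2^1*A(h/2) = -2.9165079076; minus A(h) gives -2.7427767822.
Divide by 2^1 − 1 = 1.
(-2.7427767822) ÷ 1 = -2.7427767822

-2.742777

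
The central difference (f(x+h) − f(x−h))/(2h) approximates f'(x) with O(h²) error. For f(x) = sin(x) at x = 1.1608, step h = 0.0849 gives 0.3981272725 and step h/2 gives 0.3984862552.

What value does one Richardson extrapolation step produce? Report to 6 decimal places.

0.398606

r = 2, so 2^r = 4.
4·0.3984862552 = 1.5939450208; 1.5939450208 − 0.3981272725 = 1.1958177483
Denominator 4 − 1 = 3.
R = 1.1958177483/3 = 0.3986059161
Shift from A(h/2): +0.0001196609.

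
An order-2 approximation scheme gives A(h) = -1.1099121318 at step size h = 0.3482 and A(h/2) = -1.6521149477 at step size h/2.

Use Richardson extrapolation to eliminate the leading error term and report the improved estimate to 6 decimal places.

Error is O(h^2); halving h shrinks it by 2^2 = 4.
4×(-1.6521149477) = -6.6084597908; (-6.6084597908) − (-1.1099121318) = -5.4985476590
Divide by 2^2 − 1 = 3.
Result: -1.8328492197

-1.832849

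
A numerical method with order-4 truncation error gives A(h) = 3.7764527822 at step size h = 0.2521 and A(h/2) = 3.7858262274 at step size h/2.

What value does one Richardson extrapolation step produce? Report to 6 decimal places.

Leading term ∝ h^4; use weight 16 = 2^4.
Weighted: 60.5732196384 − 3.7764527822 = 56.7967668562
Denominator 16 − 1 = 15.
Result: 3.7864511237
Gap between inputs: 9.373e-03; correction applied: +0.0006248963.

3.786451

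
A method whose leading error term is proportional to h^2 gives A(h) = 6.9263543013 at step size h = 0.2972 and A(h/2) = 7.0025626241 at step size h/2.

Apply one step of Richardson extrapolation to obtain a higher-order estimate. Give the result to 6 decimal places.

7.027965

Leading term ∝ h^2; use weight 4 = 2^2.
Top: 4(7.0025626241) − (6.9263543013) = 21.0838961951
Extrapolated: 21.0838961951 / 3 = 7.0279653984
Correction |R − A(h/2)| = 2.540e-02; gap |A(h/2) − A(h)| = 7.621e-02.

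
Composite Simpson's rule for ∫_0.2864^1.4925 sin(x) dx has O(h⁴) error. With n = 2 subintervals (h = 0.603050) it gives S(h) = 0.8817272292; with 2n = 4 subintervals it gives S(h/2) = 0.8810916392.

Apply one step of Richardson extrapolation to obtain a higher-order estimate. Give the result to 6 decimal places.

0.881049

r = 4, so 2^r = 16.
16×0.8810916392 − 0.8817272292 = 13.2157389980
13.2157389980 ÷ 15 = 0.8810492665
Gap between inputs: 6.356e-04; correction applied: −0.0000423727.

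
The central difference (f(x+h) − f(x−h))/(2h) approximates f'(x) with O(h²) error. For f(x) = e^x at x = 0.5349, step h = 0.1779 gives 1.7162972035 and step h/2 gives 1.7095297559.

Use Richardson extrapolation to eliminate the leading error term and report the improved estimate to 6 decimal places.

1.707274

Order 2 gives 2^r = 4 and 2^r − 1 = 3.
Weighted: 6.8381190236 − 1.7162972035 = 5.1218218201
Denominator 4 − 1 = 3.
Extrapolated: 5.1218218201 / 3 = 1.7072739400
Gap between inputs: 6.767e-03; correction applied: −0.0022558159.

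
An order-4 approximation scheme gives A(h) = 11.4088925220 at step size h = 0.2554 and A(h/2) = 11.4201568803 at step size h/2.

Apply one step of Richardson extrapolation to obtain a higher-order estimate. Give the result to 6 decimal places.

11.420908

Method order is 4; weight 2^4 = 16.
16·11.4201568803 = 182.7225100848; subtract 11.4088925220 → 171.3136175628
R = 171.3136175628/15 = 11.4209078375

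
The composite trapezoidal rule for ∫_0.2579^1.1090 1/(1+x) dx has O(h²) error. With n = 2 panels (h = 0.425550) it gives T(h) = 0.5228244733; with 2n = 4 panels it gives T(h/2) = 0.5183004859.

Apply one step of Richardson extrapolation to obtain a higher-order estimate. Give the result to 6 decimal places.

Error is O(h^2); halving h shrinks it by 2^2 = 4.
Difference of the inputs: 0.5183004859 − 0.5228244733 = -0.0045239874
Correction (A(h/2) − A(h))/(4 − 1) = (-0.0045239874)/3 = -0.0015079958
R = A(h/2) + (A(h/2) − A(h))/3 = 0.5183004859 − 0.0015079958 = 0.5167924901
Shift from A(h/2): −0.0015079958.

0.516792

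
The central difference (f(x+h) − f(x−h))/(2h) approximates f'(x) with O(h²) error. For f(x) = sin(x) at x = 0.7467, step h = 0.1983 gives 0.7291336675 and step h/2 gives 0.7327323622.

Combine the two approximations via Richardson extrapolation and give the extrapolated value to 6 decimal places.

With r = 2 the leading error scales as h^2, so the weight is 2^2 = 4.
4*0.7327323622 − 0.7291336675 = 2.2017957813
Divide by 2^2 − 1 = 3.
Extrapolated: 2.2017957813 / 3 = 0.7339319271
Gap between inputs: 3.599e-03; correction applied: +0.0011995649.

0.733932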